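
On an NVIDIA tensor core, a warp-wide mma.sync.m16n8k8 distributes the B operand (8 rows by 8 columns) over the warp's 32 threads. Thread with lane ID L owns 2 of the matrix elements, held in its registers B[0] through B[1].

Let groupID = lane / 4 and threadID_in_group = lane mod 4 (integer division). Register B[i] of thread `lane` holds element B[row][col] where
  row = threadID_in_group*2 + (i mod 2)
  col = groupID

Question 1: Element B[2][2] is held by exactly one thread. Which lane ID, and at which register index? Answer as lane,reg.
9,0

c: 2->gid=2  r: 2->tid=1,i&1=0
L=2*4+1=9  i=0=0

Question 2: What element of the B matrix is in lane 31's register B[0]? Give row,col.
6,7

lane 31: gid=7 (31/4), tid=3 (31%4)
i=0: r=3*2+0=6, c=gid=7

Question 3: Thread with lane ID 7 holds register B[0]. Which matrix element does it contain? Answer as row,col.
lane 7: G=1 (7/4), T=3 (7%4)
i=0: r=3*2+0=6, c=G=1

6,1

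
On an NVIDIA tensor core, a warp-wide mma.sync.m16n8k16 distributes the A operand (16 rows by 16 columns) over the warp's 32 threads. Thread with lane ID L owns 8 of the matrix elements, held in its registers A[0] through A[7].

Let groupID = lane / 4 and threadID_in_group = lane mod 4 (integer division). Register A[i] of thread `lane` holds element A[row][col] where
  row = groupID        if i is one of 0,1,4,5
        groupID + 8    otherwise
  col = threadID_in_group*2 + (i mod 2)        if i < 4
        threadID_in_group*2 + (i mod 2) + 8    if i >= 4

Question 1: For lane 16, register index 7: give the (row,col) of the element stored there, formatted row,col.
16: gid=4,tid=0
[7] (4+8,0*2+1+8) = (12,9)

12,9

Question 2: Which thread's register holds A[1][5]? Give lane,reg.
6,1

r=1->g=1,rb=0  c=5->cb=0,t=2,b0=1
L=1*4+2=6  i=0*4+0*2+1=1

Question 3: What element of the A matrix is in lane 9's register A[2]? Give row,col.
10,2

9: G=2,T=1
[2] (2+8,1*2+0+0) = (10,2)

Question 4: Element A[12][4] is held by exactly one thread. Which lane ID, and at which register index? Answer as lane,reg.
r=12->g=4,rb=1  c=4->cb=0,t=2,b0=0
L=4*4+2=18  i=0*4+1*2+0=2

18,2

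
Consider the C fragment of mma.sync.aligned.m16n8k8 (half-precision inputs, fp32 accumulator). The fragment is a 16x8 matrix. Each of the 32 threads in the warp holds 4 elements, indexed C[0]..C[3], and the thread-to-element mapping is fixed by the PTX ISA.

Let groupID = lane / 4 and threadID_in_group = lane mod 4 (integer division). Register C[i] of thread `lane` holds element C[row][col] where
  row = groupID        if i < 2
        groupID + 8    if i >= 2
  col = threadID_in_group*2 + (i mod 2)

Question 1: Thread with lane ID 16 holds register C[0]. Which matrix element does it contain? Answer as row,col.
L=16=>grp=16>>2=4, tig=16&3=0
[0]=>row 4+0=4  col 0·2+0=0

4,0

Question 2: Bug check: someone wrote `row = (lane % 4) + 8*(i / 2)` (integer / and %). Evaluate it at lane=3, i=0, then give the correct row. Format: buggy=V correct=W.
`(lane % 4) + 8*(i / 2)`[3,0]⇒3
3: gr=0,th=3
[0] (0+0,3*2+0) = (0,6)
row: 3 vs 0

buggy=3 correct=0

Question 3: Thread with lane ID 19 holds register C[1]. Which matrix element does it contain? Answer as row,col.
4,7

L=19->g=19>>2=4, t=19&3=3
[1]->row 4+0=4  col 3·2+1=7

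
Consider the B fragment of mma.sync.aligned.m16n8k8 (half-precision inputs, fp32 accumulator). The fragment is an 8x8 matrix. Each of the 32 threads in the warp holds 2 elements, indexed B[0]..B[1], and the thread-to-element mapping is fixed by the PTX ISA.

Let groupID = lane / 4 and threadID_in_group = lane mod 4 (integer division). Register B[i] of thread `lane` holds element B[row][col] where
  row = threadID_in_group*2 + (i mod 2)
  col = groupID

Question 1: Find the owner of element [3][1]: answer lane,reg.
c=1→G=1  r=3→T=1,p=1
L=1*4+1=5  i=1=1

5,1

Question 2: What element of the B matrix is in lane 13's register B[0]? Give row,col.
L=13⇒gr=13>>2=3, th=13&3=1
[0]⇒row 1·2+0=2  col gr=3

2,3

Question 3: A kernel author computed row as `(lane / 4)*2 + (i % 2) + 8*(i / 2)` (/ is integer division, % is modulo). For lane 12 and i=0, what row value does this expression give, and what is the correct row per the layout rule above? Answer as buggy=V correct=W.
buggy=6 correct=0

`(lane / 4)*2 + (i % 2) + 8*(i / 2)`[12,0]->6
lane 12: g=3 (12/4), t=0 (12%4)
i=0: r=0*2+0=0, c=g=3
row: 6 vs 0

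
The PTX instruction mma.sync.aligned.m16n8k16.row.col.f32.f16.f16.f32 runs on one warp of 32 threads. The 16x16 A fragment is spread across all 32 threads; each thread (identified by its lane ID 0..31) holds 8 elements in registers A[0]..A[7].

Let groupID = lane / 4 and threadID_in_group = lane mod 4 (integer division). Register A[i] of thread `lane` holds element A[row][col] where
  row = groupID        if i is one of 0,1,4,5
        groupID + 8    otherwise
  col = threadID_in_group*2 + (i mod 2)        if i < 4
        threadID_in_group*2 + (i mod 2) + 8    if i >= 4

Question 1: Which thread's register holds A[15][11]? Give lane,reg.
29,7

r=15→G=7,rhi=1  c=11→chi=1,T=1,p=1
L=7*4+1=29  i=1*4+1*2+1=7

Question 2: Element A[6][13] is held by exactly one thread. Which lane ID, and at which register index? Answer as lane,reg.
26,5

r=6→G=6,rhi=0  c=13→chi=1,T=2,p=1
L=6*4+2=26  i=1*4+0*2+1=5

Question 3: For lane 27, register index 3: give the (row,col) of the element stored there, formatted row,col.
27: g=6,t=3
[3] (6+8,3*2+1+0) = (14,7)

14,7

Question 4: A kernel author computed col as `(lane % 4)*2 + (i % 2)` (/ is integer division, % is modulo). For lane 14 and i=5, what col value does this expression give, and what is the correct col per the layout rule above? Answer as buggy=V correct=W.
`(lane % 4)*2 + (i % 2)`[14,5]->5
L=14->gid=14>>2=3, tid=14&3=2
[5]->row 3+0=3  col 2·2+1+8=13
col: 5 vs 13

buggy=5 correct=13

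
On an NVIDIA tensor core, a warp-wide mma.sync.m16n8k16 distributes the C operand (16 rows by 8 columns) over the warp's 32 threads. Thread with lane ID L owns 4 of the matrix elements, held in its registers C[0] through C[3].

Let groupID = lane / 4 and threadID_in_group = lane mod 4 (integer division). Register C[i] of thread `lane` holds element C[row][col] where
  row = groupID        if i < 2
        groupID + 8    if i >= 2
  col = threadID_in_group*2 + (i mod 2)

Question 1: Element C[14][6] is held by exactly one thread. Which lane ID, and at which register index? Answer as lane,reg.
27,2

r: 14->gid=6,r8=1  c: 6->tid=3,i&1=0
L=6*4+3=27  i=1*2+0=2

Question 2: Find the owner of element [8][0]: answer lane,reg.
0,2

r:8=>grp=0,rB=1  c:0=>tig=0,lo=0
L=0*4+0=0  i=1*2+0=2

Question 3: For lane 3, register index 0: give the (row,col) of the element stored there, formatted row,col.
L=3→G=3>>2=0, T=3&3=3
[0]→row 0+0=0  col 3·2+0=6

0,6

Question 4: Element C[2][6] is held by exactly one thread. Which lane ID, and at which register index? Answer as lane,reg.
r=2→G=2,rhi=0  c=6→T=3,p=0
L=2*4+3=11  i=0*2+0=0

11,0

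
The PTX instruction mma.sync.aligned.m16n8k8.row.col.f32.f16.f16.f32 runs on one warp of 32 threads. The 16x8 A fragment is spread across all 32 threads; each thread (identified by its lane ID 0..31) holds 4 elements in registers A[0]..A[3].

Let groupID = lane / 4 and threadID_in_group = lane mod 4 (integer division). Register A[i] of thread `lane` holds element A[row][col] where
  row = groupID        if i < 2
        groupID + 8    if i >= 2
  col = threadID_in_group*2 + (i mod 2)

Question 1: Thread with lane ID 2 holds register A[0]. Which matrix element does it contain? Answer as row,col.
0,4

lane 2⇒2/4=0, 2 mod 4=2
i=0  r:0+0⇒0  c:2·2+0⇒4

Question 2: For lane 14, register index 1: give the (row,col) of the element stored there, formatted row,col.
3,5

14: G=3,T=2
[1] (3+0,2*2+1) = (3,5)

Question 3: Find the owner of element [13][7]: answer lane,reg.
r: 13->gid=5,r8=1  c: 7->tid=3,i&1=1
L=5*4+3=23  i=1*2+1=3

23,3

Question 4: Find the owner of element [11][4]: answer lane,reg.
r: 11->gid=3,r8=1  c: 4->tid=2,i&1=0
L=3*4+2=14  i=1*2+0=2

14,2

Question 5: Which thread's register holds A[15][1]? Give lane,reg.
28,3

r=15->g=7,rb=1  c=1->t=0,b0=1
L=7*4+0=28  i=1*2+1=3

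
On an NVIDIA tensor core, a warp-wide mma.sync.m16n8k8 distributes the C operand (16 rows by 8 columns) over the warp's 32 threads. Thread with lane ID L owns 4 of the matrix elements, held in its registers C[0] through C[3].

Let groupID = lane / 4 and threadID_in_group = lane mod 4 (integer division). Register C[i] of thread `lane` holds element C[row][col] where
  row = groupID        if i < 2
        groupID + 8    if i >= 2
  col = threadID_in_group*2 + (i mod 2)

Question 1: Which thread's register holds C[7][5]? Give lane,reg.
30,1

r:7=>grp=7,rB=0  c:5=>tig=2,lo=1
L=7*4+2=30  i=0*2+1=1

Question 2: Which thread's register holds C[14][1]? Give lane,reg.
r=14→G=6,rhi=1  c=1→T=0,p=1
L=6*4+0=24  i=1*2+1=3

24,3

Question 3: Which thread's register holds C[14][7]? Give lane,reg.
27,3

r=14->g=6,rb=1  c=7->t=3,b0=1
L=6*4+3=27  i=1*2+1=3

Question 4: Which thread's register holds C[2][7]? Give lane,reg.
r:2=>grp=2,rB=0  c:7=>tig=3,lo=1
L=2*4+3=11  i=0*2+1=1

11,1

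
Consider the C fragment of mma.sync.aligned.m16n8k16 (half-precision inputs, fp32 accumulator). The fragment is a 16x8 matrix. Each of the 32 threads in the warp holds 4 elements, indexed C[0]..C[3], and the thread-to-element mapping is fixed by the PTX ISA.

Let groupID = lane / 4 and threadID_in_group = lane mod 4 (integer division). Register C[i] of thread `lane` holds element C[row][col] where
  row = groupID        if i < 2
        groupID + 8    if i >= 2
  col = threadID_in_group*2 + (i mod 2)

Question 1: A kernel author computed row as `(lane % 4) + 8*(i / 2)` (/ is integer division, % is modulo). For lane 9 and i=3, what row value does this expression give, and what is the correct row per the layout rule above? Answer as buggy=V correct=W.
`(lane % 4) + 8*(i / 2)`[9,3]->9
9: gid=2,tid=1
[3] (2+8,1*2+1) = (10,3)
row: 9 vs 10

buggy=9 correct=10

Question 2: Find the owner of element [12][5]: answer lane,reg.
18,3

r:12=>grp=4,rB=1  c:5=>tig=2,lo=1
L=4*4+2=18  i=1*2+1=3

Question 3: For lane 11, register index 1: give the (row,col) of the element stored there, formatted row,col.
lane 11⇒11/4=2, 11 mod 4=3
i=1  r:2+0⇒2  c:2·3+1⇒7

2,7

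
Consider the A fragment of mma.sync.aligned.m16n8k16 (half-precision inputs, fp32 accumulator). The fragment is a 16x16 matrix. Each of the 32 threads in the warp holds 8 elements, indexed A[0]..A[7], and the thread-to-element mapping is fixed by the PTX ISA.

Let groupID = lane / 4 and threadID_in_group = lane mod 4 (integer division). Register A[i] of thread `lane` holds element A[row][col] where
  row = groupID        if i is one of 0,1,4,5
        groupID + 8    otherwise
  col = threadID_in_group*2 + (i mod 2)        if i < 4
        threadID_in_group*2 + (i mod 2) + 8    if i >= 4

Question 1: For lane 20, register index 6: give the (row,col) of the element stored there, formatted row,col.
13,8

20: grp=5,tig=0
[6] (5+8,0*2+0+8) = (13,8)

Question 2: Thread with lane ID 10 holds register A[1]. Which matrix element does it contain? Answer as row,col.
10: gid=2,tid=2
[1] (2+0,2*2+1+0) = (2,5)

2,5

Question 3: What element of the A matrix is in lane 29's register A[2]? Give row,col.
L=29=>grp=29>>2=7, tig=29&3=1
[2]=>row 7+8=15  col 1·2+0+0=2

15,2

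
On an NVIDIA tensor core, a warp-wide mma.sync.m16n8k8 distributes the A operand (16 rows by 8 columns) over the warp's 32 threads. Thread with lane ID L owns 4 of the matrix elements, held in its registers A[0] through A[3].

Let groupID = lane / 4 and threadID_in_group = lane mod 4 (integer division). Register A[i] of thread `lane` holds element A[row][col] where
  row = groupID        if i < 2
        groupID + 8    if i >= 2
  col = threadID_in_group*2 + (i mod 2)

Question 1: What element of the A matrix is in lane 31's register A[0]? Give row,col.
7,6

lane 31=>31/4=7, 31 mod 4=3
i=0  r:7+0=>7  c:2·3+0=>6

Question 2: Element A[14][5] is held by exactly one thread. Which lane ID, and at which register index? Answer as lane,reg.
r=14⇒gr=6,Rb=1  c=5⇒th=2,odd=1
L=6*4+2=26  i=1*2+1=3

26,3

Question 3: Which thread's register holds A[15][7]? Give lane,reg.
31,3

r:15=>grp=7,rB=1  c:7=>tig=3,lo=1
L=7*4+3=31  i=1*2+1=3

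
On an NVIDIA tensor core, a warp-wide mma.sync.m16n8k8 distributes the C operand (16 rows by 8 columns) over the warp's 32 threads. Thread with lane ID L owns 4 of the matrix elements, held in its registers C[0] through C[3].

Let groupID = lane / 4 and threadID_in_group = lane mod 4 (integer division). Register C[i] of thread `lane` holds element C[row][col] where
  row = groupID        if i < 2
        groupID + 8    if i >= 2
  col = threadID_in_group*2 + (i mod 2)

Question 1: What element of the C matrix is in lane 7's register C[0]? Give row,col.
L=7→G=7>>2=1, T=7&3=3
[0]→row 1+0=1  col 3·2+0=6

1,6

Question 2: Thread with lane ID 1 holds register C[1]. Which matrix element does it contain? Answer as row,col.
L=1→G=1>>2=0, T=1&3=1
[1]→row 0+0=0  col 1·2+1=3

0,3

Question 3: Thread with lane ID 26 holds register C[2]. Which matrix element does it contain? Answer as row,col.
14,4

lane 26: G=6 (26/4), T=2 (26%4)
i=2: r=6+8=14, c=2*2+0=4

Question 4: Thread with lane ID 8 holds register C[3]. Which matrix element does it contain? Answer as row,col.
8: gr=2,th=0
[3] (2+8,0*2+1) = (10,1)

10,1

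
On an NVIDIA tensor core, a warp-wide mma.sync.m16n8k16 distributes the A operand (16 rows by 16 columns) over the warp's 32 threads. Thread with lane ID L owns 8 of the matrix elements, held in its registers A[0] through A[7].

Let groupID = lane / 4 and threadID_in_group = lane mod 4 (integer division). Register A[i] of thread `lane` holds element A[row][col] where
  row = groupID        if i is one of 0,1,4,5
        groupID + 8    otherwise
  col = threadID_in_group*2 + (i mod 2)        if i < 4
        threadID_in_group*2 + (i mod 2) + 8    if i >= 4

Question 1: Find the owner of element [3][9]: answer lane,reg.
r=3→G=3,rhi=0  c=9→chi=1,T=0,p=1
L=3*4+0=12  i=1*4+0*2+1=5

12,5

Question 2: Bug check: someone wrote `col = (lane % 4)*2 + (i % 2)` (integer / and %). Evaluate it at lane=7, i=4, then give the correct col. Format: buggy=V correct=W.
`(lane % 4)*2 + (i % 2)`[7,4]⇒6
L=7⇒gr=7>>2=1, th=7&3=3
[4]⇒row 1+0=1  col 3·2+0+8=14
col: 6 vs 14

buggy=6 correct=14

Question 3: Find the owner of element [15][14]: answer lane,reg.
r=15->g=7,rb=1  c=14->cb=1,t=3,b0=0
L=7*4+3=31  i=1*4+1*2+0=6

31,6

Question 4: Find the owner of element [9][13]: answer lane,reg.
6,7

r=9⇒gr=1,Rb=1  c=13⇒Cb=1,th=2,odd=1
L=1*4+2=6  i=1*4+1*2+1=7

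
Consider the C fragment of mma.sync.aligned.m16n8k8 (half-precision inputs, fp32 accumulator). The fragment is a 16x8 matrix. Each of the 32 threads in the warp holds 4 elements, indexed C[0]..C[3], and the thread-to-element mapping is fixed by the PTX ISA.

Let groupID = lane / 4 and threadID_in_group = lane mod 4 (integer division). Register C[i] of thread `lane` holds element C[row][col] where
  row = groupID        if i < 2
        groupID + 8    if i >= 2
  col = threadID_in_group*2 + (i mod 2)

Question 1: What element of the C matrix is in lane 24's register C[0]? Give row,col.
lane 24: gid=6 (24/4), tid=0 (24%4)
i=0: r=6+0=6, c=0*2+0=0

6,0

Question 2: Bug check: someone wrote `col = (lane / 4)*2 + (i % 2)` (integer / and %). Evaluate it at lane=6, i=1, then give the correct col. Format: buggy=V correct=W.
buggy=3 correct=5

`(lane / 4)*2 + (i % 2)`[6,1]→3
L=6→G=6>>2=1, T=6&3=2
[1]→row 1+0=1  col 2·2+1=5
col: 3 vs 5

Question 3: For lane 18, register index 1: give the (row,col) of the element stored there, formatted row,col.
4,5

18: G=4,T=2
[1] (4+0,2*2+1) = (4,5)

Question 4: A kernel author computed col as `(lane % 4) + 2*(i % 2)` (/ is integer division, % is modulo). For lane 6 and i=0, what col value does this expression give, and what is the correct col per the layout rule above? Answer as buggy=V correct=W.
`(lane % 4) + 2*(i % 2)`[6,0]→2
6: G=1,T=2
[0] (1+0,2*2+0) = (1,4)
col: 2 vs 4

buggy=2 correct=4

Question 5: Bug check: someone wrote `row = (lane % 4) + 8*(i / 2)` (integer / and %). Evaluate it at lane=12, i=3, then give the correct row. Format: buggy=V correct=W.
`(lane % 4) + 8*(i / 2)`[12,3]=>8
L=12=>grp=12>>2=3, tig=12&3=0
[3]=>row 3+8=11  col 0·2+1=1
row: 8 vs 11

buggy=8 correct=11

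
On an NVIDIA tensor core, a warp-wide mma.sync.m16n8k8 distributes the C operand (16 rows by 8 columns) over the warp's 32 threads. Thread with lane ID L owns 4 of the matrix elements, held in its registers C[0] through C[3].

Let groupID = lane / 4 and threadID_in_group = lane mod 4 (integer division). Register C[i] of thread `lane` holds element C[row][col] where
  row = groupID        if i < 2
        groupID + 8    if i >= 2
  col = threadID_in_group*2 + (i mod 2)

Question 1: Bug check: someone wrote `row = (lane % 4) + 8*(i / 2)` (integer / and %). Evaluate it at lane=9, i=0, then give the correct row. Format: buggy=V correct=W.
buggy=1 correct=2

`(lane % 4) + 8*(i / 2)`[9,0]→1
L=9→G=9>>2=2, T=9&3=1
[0]→row 2+0=2  col 1·2+0=2
row: 1 vs 2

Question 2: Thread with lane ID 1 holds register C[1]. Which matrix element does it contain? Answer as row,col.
lane 1: gr=0 (1/4), th=1 (1%4)
i=1: r=0+0=0, c=1*2+1=3

0,3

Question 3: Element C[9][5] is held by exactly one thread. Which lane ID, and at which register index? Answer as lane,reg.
r=9→G=1,rhi=1  c=5→T=2,p=1
L=1*4+2=6  i=1*2+1=3

6,3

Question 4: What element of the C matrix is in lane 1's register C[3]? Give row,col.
8,3

lane 1⇒1/4=0, 1 mod 4=1
i=3  r:0+8⇒8  c:2·1+1⇒3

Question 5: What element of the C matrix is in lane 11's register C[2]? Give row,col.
10,6

L=11=>grp=11>>2=2, tig=11&3=3
[2]=>row 2+8=10  col 3·2+0=6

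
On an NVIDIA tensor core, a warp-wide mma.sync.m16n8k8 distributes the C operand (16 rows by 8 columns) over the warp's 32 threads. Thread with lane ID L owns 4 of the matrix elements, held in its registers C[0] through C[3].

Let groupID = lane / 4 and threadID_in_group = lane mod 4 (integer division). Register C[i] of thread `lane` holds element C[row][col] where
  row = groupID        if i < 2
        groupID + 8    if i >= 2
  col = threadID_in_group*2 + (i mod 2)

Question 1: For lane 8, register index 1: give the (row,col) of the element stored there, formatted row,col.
2,1

lane 8: G=2 (8/4), T=0 (8%4)
i=1: r=2+0=2, c=0*2+1=1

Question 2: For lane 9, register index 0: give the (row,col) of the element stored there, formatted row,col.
2,2

lane 9: grp=2 (9/4), tig=1 (9%4)
i=0: r=2+0=2, c=1*2+0=2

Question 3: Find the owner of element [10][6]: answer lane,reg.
11,2

r=10->g=2,rb=1  c=6->t=3,b0=0
L=2*4+3=11  i=1*2+0=2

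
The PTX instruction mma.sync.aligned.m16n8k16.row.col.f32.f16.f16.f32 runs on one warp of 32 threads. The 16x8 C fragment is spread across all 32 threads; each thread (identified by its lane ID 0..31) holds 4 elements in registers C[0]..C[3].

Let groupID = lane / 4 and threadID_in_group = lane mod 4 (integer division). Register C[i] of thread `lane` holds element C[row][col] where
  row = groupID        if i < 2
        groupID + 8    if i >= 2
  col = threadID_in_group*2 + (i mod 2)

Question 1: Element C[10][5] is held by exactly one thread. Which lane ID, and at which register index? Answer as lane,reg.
r: 10->gid=2,r8=1  c: 5->tid=2,i&1=1
L=2*4+2=10  i=1*2+1=3

10,3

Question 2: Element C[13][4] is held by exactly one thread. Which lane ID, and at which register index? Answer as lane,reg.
22,2

r=13→G=5,rhi=1  c=4→T=2,p=0
L=5*4+2=22  i=1*2+0=2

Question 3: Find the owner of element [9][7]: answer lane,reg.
r=9⇒gr=1,Rb=1  c=7⇒th=3,odd=1
L=1*4+3=7  i=1*2+1=3

7,3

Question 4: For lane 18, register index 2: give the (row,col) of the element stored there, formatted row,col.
lane 18: gid=4 (18/4), tid=2 (18%4)
i=2: r=4+8=12, c=2*2+0=4

12,4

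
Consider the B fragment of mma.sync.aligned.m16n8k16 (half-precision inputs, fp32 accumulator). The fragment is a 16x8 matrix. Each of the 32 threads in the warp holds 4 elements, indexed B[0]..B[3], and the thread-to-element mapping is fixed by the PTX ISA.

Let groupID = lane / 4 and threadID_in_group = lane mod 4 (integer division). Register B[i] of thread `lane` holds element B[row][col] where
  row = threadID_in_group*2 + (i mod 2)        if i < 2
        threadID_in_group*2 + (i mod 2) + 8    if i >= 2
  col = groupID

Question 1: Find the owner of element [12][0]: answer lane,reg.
2,2

c=0→G=0  r=12→rhi=1,T=2,p=0
L=0*4+2=2  i=1*2+0=2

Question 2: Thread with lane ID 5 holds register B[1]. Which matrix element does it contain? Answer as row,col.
3,1

lane 5: G=1 (5/4), T=1 (5%4)
i=1: r=1*2+1+0=3, c=G=1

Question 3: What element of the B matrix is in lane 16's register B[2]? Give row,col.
8,4

lane 16=>16/4=4, 16 mod 4=0
i=2  r:2·0+0+8=>8  c:4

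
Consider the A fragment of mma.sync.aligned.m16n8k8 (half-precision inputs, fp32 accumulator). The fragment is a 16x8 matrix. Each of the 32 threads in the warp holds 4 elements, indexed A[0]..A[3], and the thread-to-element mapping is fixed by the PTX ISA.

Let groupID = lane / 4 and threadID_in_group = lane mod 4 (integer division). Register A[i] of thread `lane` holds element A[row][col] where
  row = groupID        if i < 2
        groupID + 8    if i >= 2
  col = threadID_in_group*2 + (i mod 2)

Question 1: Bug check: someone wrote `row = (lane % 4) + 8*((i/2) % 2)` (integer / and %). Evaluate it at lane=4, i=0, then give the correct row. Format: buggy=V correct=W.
`(lane % 4) + 8*((i/2) % 2)`[4,0]=>0
lane 4: grp=1 (4/4), tig=0 (4%4)
i=0: r=1+0=1, c=0*2+0=0
row: 0 vs 1

buggy=0 correct=1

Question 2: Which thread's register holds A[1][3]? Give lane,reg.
r=1->g=1,rb=0  c=3->t=1,b0=1
L=1*4+1=5  i=0*2+1=1

5,1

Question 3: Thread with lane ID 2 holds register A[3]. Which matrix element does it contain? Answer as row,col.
lane 2=>2/4=0, 2 mod 4=2
i=3  r:0+8=>8  c:2·2+1=>5

8,5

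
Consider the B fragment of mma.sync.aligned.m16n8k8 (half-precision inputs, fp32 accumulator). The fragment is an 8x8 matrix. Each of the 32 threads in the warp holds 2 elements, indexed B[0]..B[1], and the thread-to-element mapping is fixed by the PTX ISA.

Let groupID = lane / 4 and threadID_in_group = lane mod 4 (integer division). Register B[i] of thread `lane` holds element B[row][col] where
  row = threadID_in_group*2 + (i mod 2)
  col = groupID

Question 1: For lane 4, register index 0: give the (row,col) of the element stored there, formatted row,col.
lane 4: grp=1 (4/4), tig=0 (4%4)
i=0: r=0*2+0=0, c=grp=1

0,1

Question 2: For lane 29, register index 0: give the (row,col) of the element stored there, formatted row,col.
lane 29->29/4=7, 29 mod 4=1
i=0  r:2·1+0->2  c:7

2,7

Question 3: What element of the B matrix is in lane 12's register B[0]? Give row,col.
0,3

lane 12⇒12/4=3, 12 mod 4=0
i=0  r:2·0+0⇒0  c:3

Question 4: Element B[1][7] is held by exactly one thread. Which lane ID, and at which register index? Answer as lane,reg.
c=7->g=7  r=1->t=0,b0=1
L=7*4+0=28  i=1=1

28,1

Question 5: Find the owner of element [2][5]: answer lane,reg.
21,0

c: 5->gid=5  r: 2->tid=1,i&1=0
L=5*4+1=21  i=0=0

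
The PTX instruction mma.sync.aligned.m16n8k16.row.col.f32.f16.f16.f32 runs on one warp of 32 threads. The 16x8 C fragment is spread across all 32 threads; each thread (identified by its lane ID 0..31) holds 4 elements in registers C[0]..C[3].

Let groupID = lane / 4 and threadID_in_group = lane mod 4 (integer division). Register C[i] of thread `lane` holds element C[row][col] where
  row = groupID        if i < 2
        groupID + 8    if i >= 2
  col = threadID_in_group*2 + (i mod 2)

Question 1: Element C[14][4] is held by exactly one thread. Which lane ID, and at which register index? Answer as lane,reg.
26,2

r=14->g=6,rb=1  c=4->t=2,b0=0
L=6*4+2=26  i=1*2+0=2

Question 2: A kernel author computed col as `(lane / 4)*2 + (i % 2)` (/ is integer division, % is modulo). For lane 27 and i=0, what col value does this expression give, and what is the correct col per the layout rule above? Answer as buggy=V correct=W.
`(lane / 4)*2 + (i % 2)`[27,0]→12
lane 27→27/4=6, 27 mod 4=3
i=0  r:6+0→6  c:2·3+0→6
col: 12 vs 6

buggy=12 correct=6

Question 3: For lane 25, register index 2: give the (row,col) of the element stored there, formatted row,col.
lane 25=>25/4=6, 25 mod 4=1
i=2  r:6+8=>14  c:2·1+0=>2

14,2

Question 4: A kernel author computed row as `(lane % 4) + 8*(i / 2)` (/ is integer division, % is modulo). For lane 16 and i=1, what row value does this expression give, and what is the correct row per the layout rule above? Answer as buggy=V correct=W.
buggy=0 correct=4

`(lane % 4) + 8*(i / 2)`[16,1]->0
lane 16: gid=4 (16/4), tid=0 (16%4)
i=1: r=4+0=4, c=0*2+1=1
row: 0 vs 4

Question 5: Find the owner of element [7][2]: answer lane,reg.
29,0

r=7→G=7,rhi=0  c=2→T=1,p=0
L=7*4+1=29  i=0*2+0=0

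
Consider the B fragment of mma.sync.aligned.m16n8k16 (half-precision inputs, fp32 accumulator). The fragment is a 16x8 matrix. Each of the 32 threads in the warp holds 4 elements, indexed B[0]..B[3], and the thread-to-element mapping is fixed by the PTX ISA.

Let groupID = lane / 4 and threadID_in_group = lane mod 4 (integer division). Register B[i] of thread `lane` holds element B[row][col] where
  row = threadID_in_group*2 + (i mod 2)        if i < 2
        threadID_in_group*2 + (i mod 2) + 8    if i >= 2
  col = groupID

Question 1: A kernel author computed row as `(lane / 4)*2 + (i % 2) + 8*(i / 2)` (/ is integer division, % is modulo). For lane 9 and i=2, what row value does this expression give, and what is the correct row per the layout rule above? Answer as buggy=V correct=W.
buggy=12 correct=10

`(lane / 4)*2 + (i % 2) + 8*(i / 2)`[9,2]->12
lane 9: g=2 (9/4), t=1 (9%4)
i=2: r=1*2+0+8=10, c=g=2
row: 12 vs 10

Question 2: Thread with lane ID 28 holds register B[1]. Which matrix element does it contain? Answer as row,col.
1,7

lane 28: G=7 (28/4), T=0 (28%4)
i=1: r=0*2+1+0=1, c=G=7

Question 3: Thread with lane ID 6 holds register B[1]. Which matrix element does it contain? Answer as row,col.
5,1

L=6=>grp=6>>2=1, tig=6&3=2
[1]=>row 2·2+1+0=5  col grp=1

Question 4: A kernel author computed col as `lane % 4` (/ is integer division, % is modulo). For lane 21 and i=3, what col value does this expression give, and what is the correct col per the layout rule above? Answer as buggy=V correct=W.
buggy=1 correct=5

`lane % 4`[21,3]⇒1
L=21⇒gr=21>>2=5, th=21&3=1
[3]⇒row 1·2+1+8=11  col gr=5
col: 1 vs 5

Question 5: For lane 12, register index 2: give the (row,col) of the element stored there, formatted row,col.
8,3

L=12=>grp=12>>2=3, tig=12&3=0
[2]=>row 0·2+0+8=8  col grp=3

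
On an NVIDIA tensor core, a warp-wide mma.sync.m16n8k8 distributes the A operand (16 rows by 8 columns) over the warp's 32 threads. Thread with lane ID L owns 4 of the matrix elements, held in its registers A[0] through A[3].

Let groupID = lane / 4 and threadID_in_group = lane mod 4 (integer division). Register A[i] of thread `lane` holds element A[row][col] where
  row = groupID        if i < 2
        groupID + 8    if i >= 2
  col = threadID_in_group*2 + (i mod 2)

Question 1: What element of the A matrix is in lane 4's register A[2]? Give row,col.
lane 4: grp=1 (4/4), tig=0 (4%4)
i=2: r=1+8=9, c=0*2+0=0

9,0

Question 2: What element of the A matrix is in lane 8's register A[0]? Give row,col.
2,0

lane 8=>8/4=2, 8 mod 4=0
i=0  r:2+0=>2  c:2·0+0=>0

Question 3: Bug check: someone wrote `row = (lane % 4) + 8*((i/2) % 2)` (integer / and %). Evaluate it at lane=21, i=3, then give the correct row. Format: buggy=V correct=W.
`(lane % 4) + 8*((i/2) % 2)`[21,3]->9
lane 21->21/4=5, 21 mod 4=1
i=3  r:5+8->13  c:2·1+1->3
row: 9 vs 13

buggy=9 correct=13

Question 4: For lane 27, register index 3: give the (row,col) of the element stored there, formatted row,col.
lane 27: gid=6 (27/4), tid=3 (27%4)
i=3: r=6+8=14, c=3*2+1=7

14,7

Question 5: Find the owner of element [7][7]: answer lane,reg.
r:7=>grp=7,rB=0  c:7=>tig=3,lo=1
L=7*4+3=31  i=0*2+1=1

31,1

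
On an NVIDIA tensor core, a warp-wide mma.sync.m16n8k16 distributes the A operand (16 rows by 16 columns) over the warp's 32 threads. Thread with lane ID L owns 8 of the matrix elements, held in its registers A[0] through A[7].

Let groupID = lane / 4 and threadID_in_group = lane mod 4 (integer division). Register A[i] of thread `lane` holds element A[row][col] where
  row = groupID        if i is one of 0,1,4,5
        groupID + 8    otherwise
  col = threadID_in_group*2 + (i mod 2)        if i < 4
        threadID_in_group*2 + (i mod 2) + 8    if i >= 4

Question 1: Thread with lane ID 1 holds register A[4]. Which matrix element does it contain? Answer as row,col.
0,10

lane 1->1/4=0, 1 mod 4=1
i=4  r:0+0->0  c:2·1+0+8->10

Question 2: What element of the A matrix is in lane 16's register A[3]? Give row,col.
lane 16->16/4=4, 16 mod 4=0
i=3  r:4+8->12  c:2·0+1+0->1

12,1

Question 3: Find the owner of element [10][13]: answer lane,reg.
10,7

r: 10->gid=2,r8=1  c: 13->c8=1,tid=2,i&1=1
L=2*4+2=10  i=1*4+1*2+1=7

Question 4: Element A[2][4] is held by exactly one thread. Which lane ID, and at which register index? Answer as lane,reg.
10,0

r=2->g=2,rb=0  c=4->cb=0,t=2,b0=0
L=2*4+2=10  i=0*4+0*2+0=0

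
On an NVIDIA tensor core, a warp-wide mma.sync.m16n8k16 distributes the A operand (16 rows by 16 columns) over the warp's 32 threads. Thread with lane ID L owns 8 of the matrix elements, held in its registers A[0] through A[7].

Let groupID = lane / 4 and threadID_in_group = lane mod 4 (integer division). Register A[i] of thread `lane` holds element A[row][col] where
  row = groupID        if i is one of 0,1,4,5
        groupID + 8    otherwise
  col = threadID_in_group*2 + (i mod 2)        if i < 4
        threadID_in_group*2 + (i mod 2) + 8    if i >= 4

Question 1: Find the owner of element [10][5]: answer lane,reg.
10,3

r=10⇒gr=2,Rb=1  c=5⇒Cb=0,th=2,odd=1
L=2*4+2=10  i=0*4+1*2+1=3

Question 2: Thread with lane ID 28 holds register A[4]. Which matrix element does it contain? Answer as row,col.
L=28=>grp=28>>2=7, tig=28&3=0
[4]=>row 7+0=7  col 0·2+0+8=8

7,8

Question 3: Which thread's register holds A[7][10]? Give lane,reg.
29,4

r: 7->gid=7,r8=0  c: 10->c8=1,tid=1,i&1=0
L=7*4+1=29  i=1*4+0*2+0=4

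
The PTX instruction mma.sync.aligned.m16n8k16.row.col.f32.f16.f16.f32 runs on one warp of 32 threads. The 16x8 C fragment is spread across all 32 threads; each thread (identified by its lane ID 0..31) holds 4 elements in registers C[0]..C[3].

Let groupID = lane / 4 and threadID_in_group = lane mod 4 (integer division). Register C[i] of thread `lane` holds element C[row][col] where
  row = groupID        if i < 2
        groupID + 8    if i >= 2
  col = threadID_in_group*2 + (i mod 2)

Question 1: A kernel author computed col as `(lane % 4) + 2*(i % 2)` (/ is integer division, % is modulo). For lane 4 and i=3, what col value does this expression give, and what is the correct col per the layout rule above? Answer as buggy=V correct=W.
buggy=2 correct=1

`(lane % 4) + 2*(i % 2)`[4,3]->2
4: g=1,t=0
[3] (1+8,0*2+1) = (9,1)
col: 2 vs 1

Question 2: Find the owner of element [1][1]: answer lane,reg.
r=1→G=1,rhi=0  c=1→T=0,p=1
L=1*4+0=4  i=0*2+1=1

4,1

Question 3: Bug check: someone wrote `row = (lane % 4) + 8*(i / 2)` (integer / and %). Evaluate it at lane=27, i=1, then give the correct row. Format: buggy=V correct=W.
`(lane % 4) + 8*(i / 2)`[27,1]->3
lane 27: gid=6 (27/4), tid=3 (27%4)
i=1: r=6+0=6, c=3*2+1=7
row: 3 vs 6

buggy=3 correct=6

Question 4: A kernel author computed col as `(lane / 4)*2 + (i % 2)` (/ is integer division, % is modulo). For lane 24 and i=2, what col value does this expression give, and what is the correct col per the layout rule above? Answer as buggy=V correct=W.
`(lane / 4)*2 + (i % 2)`[24,2]=>12
lane 24: grp=6 (24/4), tig=0 (24%4)
i=2: r=6+8=14, c=0*2+0=0
col: 12 vs 0

buggy=12 correct=0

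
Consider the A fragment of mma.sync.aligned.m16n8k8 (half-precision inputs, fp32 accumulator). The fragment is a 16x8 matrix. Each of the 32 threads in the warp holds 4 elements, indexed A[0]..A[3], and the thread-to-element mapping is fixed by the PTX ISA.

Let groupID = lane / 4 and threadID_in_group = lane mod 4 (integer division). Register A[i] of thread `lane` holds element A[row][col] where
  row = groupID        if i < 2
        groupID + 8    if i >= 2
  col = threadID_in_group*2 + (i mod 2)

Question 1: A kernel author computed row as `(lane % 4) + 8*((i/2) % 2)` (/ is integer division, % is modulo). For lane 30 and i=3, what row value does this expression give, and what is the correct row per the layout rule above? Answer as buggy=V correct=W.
buggy=10 correct=15

`(lane % 4) + 8*((i/2) % 2)`[30,3]→10
30: G=7,T=2
[3] (7+8,2*2+1) = (15,5)
row: 10 vs 15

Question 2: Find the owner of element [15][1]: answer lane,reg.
r:15=>grp=7,rB=1  c:1=>tig=0,lo=1
L=7*4+0=28  i=1*2+1=3

28,3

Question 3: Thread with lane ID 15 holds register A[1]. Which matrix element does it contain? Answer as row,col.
3,7

lane 15: gr=3 (15/4), th=3 (15%4)
i=1: r=3+0=3, c=3*2+1=7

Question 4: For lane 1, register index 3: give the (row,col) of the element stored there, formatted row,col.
lane 1->1/4=0, 1 mod 4=1
i=3  r:0+8->8  c:2·1+1->3

8,3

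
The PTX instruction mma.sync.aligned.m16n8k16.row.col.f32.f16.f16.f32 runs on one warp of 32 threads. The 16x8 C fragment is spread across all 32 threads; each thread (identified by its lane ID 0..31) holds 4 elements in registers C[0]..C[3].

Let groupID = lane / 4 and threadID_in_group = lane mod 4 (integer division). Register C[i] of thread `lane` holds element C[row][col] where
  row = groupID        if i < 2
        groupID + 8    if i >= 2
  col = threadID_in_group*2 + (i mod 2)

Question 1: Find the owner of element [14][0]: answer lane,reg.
24,2

r=14⇒gr=6,Rb=1  c=0⇒th=0,odd=0
L=6*4+0=24  i=1*2+0=2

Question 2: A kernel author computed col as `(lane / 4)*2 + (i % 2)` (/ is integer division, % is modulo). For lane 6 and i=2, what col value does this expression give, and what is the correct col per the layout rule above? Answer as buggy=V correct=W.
buggy=2 correct=4

`(lane / 4)*2 + (i % 2)`[6,2]→2
L=6→G=6>>2=1, T=6&3=2
[2]→row 1+8=9  col 2·2+0=4
col: 2 vs 4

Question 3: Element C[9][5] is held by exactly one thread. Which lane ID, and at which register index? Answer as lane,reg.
r:9=>grp=1,rB=1  c:5=>tig=2,lo=1
L=1*4+2=6  i=1*2+1=3

6,3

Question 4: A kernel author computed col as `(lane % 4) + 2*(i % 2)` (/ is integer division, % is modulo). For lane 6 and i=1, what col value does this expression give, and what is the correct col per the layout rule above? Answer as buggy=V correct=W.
`(lane % 4) + 2*(i % 2)`[6,1]→4
6: G=1,T=2
[1] (1+0,2*2+1) = (1,5)
col: 4 vs 5

buggy=4 correct=5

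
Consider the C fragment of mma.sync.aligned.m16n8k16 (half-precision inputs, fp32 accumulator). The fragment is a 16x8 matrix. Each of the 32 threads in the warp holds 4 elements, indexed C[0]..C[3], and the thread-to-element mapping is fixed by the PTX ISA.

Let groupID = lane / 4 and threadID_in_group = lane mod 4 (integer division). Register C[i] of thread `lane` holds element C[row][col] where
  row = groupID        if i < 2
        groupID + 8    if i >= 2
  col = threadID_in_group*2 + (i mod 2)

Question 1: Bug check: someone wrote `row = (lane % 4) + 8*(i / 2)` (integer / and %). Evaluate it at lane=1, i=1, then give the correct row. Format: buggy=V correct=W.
buggy=1 correct=0

`(lane % 4) + 8*(i / 2)`[1,1]->1
lane 1: g=0 (1/4), t=1 (1%4)
i=1: r=0+0=0, c=1*2+1=3
row: 1 vs 0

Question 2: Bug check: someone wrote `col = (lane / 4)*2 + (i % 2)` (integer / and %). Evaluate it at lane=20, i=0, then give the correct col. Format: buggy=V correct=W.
`(lane / 4)*2 + (i % 2)`[20,0]=>10
20: grp=5,tig=0
[0] (5+0,0*2+0) = (5,0)
col: 10 vs 0

buggy=10 correct=0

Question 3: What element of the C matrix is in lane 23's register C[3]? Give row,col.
13,7

23: grp=5,tig=3
[3] (5+8,3*2+1) = (13,7)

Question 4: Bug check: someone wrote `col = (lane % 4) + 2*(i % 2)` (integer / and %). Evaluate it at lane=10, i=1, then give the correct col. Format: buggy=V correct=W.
buggy=4 correct=5

`(lane % 4) + 2*(i % 2)`[10,1]=>4
10: grp=2,tig=2
[1] (2+0,2*2+1) = (2,5)
col: 4 vs 5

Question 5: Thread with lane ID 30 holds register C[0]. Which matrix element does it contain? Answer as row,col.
L=30->gid=30>>2=7, tid=30&3=2
[0]->row 7+0=7  col 2·2+0=4

7,4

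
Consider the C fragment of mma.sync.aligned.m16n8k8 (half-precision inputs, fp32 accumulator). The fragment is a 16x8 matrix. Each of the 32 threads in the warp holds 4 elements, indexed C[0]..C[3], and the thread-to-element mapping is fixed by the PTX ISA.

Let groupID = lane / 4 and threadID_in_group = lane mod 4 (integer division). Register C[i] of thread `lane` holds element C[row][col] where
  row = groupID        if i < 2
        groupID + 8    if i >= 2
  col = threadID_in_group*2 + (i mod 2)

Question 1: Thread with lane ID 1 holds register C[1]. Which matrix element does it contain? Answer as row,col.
0,3

L=1=>grp=1>>2=0, tig=1&3=1
[1]=>row 0+0=0  col 1·2+1=3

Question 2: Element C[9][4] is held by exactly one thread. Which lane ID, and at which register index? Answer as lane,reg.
6,2

r=9→G=1,rhi=1  c=4→T=2,p=0
L=1*4+2=6  i=1*2+0=2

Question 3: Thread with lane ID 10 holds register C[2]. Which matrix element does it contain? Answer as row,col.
10,4

lane 10->10/4=2, 10 mod 4=2
i=2  r:2+8->10  c:2·2+0->4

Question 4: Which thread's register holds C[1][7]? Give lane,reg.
7,1

r: 1->gid=1,r8=0  c: 7->tid=3,i&1=1
L=1*4+3=7  i=0*2+1=1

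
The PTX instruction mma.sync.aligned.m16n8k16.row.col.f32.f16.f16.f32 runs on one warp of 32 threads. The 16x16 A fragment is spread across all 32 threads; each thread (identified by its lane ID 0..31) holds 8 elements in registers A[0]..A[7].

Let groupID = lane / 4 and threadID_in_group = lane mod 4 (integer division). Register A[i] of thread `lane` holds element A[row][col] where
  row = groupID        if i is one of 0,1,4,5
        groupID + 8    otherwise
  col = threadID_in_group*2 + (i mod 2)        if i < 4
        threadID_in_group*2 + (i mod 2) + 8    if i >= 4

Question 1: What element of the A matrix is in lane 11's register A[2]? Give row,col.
10,6

lane 11⇒11/4=2, 11 mod 4=3
i=2  r:2+8⇒10  c:2·3+0+0⇒6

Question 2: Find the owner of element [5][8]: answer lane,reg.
r=5⇒gr=5,Rb=0  c=8⇒Cb=1,th=0,odd=0
L=5*4+0=20  i=1*4+0*2+0=4

20,4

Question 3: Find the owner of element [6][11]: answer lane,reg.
r: 6->gid=6,r8=0  c: 11->c8=1,tid=1,i&1=1
L=6*4+1=25  i=1*4+0*2+1=5

25,5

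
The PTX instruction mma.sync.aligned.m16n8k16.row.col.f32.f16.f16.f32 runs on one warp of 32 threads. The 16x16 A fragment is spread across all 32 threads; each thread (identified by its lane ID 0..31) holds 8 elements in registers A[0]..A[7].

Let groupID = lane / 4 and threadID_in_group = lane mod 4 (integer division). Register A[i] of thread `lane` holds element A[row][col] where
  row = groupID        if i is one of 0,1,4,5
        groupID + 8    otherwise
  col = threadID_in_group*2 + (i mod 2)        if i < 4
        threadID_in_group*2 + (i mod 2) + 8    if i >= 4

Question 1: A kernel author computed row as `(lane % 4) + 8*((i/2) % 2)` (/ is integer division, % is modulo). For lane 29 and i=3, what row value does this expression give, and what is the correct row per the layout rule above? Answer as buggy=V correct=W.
`(lane % 4) + 8*((i/2) % 2)`[29,3]->9
L=29->g=29>>2=7, t=29&3=1
[3]->row 7+8=15  col 1·2+1+0=3
row: 9 vs 15

buggy=9 correct=15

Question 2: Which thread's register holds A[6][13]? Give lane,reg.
r:6=>grp=6,rB=0  c:13=>cB=1,tig=2,lo=1
L=6*4+2=26  i=1*4+0*2+1=5

26,5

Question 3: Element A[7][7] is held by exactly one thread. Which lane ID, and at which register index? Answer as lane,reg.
31,1

r=7->g=7,rb=0  c=7->cb=0,t=3,b0=1
L=7*4+3=31  i=0*4+0*2+1=1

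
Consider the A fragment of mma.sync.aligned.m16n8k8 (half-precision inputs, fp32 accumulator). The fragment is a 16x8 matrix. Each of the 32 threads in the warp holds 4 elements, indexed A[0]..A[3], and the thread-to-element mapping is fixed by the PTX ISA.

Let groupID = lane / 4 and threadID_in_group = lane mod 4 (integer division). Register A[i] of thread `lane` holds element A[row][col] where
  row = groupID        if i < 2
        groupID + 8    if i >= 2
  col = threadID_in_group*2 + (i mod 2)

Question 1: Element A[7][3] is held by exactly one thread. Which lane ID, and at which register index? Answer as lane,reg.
r: 7->gid=7,r8=0  c: 3->tid=1,i&1=1
L=7*4+1=29  i=0*2+1=1

29,1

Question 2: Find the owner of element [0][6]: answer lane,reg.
r: 0->gid=0,r8=0  c: 6->tid=3,i&1=0
L=0*4+3=3  i=0*2+0=0

3,0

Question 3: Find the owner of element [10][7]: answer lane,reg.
r: 10->gid=2,r8=1  c: 7->tid=3,i&1=1
L=2*4+3=11  i=1*2+1=3

11,3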